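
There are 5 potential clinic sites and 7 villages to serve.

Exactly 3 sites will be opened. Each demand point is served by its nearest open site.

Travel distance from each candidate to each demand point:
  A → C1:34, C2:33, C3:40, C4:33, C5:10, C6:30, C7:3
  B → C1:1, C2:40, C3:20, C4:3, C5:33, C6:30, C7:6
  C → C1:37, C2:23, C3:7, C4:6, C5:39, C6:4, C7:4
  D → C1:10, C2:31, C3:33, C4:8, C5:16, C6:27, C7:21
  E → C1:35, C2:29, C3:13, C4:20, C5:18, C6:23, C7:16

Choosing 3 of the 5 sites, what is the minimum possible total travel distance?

Open {A, B, C}.
  C1→B 1, C2→C 23, C3→C 7, C4→B 3, C5→A 10, C6→C 4, C7→A 3  ⇒ total 51.
Compare {B, C, D}: total 58.
Compare {B, C, E}: total 60.
No size-3 selection does better; minimum is 51.

51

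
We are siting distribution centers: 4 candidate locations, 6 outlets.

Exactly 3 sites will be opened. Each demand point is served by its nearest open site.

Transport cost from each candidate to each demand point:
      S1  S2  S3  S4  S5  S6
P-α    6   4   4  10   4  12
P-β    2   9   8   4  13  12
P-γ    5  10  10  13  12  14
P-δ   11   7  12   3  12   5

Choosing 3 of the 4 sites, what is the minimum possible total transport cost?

22

Open {P-α, P-β, P-δ}.
  S1→P-β 2, S2→P-α 4, S3→P-α 4, S4→P-δ 3, S5→P-α 4, S6→P-δ 5  ⇒ total 22.
Compare {P-α, P-γ, P-δ}: total 25.
Compare {P-α, P-β, P-γ}: total 30.
No size-3 selection does better; minimum is 22.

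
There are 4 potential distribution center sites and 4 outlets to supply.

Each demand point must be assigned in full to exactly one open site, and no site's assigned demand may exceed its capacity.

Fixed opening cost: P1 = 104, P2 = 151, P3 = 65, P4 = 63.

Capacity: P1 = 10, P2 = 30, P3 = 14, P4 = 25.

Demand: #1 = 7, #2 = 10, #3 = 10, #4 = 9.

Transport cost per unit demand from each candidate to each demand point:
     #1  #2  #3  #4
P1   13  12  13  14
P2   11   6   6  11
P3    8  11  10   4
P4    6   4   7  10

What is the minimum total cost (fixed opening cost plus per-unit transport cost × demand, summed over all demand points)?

449

Open {P2, P3}; cheapest assignment that respects the capacities:
  P2 (cap 30, load 27): #1, #2, #3 — cost 7×11 + 10×6 + 10×6 = 197
  P3 (cap 14, load 9): #4 — cost 9×4 = 36
  Shipping 233, fixed 216 → total 449.
  Any other capacity-feasible assignment to {P2, P3} ships for at least 233.
Compare {P2, P4}: its best feasible assignment gives total 455.
Compare {P2, P3, P4}: its best feasible assignment gives total 457.
Every other set of open sites that can feasibly serve all demand totals ≥ 455 even under its best assignment. Minimum: 449.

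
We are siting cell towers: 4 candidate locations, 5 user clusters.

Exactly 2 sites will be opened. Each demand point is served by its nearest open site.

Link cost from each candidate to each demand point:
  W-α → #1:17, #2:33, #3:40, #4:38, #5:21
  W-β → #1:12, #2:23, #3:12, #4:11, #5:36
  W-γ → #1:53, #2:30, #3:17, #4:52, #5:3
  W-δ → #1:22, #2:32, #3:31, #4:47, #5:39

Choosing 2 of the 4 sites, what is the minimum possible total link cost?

61

Open {W-β, W-γ}.
  #1→W-β 12, #2→W-β 23, #3→W-β 12, #4→W-β 11, #5→W-γ 3  ⇒ total 61.
Compare {W-α, W-β}: total 79.
Compare {W-β, W-δ}: total 94.
No size-2 selection does better; minimum is 61.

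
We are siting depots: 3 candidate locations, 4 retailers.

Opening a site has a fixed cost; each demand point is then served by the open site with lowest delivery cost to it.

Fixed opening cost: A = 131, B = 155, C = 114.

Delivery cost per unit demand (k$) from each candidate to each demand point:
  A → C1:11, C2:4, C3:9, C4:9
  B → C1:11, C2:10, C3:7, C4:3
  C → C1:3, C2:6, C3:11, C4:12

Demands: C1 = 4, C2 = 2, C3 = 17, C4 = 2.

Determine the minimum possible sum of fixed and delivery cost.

344

Open {B}: assign each demand point to its cheapest open site.
  C1→B 4×11=44, C2→B 2×10=20, C3→B 17×7=119, C4→B 2×3=6
  delivery cost 189, fixed 155 → total 344.
Compare {C}: delivery cost 235 + fixed 114 = 349.
Compare {A}: delivery cost 223 + fixed 131 = 354.
Compare {B, C}: delivery cost 149 + fixed 269 = 418.
All other subsets cost ≥ 349. Minimum total cost: 344.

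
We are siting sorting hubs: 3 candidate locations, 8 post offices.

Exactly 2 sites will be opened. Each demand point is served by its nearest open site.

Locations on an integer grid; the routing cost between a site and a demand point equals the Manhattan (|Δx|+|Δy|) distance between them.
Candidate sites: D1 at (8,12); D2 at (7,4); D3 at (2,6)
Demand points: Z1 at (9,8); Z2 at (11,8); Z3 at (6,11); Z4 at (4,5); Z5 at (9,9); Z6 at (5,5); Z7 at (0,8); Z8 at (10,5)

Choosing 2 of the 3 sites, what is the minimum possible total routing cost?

Open {D1, D3}.
  Z1→D1 5, Z2→D1 7, Z3→D1 3, Z4→D3 3, Z5→D1 4, Z6→D3 4, Z7→D3 4, Z8→D1 9  ⇒ total 39.
Compare {D1, D2}: total 41.
Compare {D2, D3}: total 43.

39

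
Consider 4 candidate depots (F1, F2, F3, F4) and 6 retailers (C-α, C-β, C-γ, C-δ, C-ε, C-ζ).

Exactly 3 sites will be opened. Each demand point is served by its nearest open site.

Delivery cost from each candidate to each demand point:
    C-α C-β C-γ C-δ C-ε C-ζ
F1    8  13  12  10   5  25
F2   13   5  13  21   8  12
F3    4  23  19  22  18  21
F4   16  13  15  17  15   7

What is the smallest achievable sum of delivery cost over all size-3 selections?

Open {F1, F2, F4}.
  C-α→F1 8, C-β→F2 5, C-γ→F1 12, C-δ→F1 10, C-ε→F1 5, C-ζ→F4 7  ⇒ total 47.
Compare {F1, F2, F3}: total 48.
Compare {F1, F3, F4}: total 51.
No size-3 selection does better; minimum is 47.

47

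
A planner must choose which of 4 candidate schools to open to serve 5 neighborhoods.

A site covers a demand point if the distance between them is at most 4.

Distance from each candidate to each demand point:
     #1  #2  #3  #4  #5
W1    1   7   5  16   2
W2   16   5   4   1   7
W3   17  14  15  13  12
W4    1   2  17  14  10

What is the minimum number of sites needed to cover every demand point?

Coverage sets (demand points within 4 of each site):
  W1: {#1, #5}
  W2: {#3, #4}
  W3: {}
  W4: {#1, #2}
No 2 sites suffice: every size-2 union leaves at least one demand point uncovered.
But {W1, W2, W4} covers everything, so the minimum is 3.

3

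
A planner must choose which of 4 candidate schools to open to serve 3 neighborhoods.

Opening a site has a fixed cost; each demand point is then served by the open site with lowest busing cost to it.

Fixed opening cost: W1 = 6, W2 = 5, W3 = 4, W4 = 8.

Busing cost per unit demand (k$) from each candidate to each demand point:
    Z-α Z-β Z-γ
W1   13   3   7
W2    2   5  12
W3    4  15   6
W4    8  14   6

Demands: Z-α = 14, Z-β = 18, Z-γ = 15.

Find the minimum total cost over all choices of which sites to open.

Open {W1, W2, W3}: assign each demand point to its cheapest open site.
  Z-α→W2 14×2=28, Z-β→W1 18×3=54, Z-γ→W3 15×6=90
  busing cost 172, fixed 15 → total 187.
Compare {W1, W2, W4}: busing cost 172 + fixed 19 = 191.
Compare {W1, W2, W3, W4}: busing cost 172 + fixed 23 = 195.
Compare {W1, W2}: busing cost 187 + fixed 11 = 198.
All other subsets cost ≥ 191. Minimum total cost: 187.

187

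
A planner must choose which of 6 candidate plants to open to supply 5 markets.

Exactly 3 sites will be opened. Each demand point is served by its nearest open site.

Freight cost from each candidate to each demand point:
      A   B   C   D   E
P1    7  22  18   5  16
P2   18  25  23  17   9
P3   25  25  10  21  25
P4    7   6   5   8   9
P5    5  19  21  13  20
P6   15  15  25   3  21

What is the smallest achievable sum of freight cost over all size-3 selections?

28

Open {P4, P5, P6}.
  A→P5 5, B→P4 6, C→P4 5, D→P6 3, E→P4 9  ⇒ total 28.
Compare {P1, P4, P5}: total 30.
Compare {P1, P4, P6}: total 30.
No size-3 selection does better; minimum is 28.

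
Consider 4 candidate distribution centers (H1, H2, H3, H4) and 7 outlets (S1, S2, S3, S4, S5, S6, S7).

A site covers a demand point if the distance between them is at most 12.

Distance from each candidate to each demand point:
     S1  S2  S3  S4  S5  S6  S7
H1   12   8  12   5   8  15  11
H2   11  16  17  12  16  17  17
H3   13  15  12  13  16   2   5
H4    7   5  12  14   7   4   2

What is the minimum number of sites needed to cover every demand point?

Coverage sets (demand points within 12 of each site):
  H1: {S1, S2, S3, S4, S5, S7}
  H2: {S1, S4}
  H3: {S3, S6, S7}
  H4: {S1, S2, S3, S5, S6, S7}
No single site covers all 7 demand points.
But {H1, H3} covers everything, so the minimum is 2.

2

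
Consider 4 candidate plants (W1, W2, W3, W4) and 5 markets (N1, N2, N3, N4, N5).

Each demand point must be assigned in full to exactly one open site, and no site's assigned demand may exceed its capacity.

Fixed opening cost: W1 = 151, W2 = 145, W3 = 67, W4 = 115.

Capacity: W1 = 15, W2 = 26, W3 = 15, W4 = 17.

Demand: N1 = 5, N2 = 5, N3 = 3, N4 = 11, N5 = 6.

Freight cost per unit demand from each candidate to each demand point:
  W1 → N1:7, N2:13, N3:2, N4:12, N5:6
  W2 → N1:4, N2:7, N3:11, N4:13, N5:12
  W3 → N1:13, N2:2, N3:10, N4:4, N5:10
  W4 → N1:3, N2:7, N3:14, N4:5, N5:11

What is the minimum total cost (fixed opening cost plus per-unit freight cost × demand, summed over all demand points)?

Open {W3, W4}; cheapest assignment that respects the capacities:
  W3 (cap 15, load 14): N2, N3, N5 — cost 5×2 + 3×10 + 6×10 = 100
  W4 (cap 17, load 16): N1, N4 — cost 5×3 + 11×5 = 70
  Shipping 170, fixed 182 → total 352.
  Any other capacity-feasible assignment to {W3, W4} ships for at least 170.
Compare {W2, W3}: its best feasible assignment gives total 413.
Compare {W1, W4}: its best feasible assignment gives total 433.
Every other set of open sites that can feasibly serve all demand totals ≥ 413 even under its best assignment. Minimum: 352.

352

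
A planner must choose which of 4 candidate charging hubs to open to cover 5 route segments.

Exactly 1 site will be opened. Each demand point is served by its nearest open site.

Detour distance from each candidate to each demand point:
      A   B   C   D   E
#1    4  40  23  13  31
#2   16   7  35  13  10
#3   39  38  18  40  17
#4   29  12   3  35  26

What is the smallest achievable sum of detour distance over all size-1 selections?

81

Open {#2}.
  A→#2 16, B→#2 7, C→#2 35, D→#2 13, E→#2 10  ⇒ total 81.
Compare {#4}: total 105.
Compare {#1}: total 111.
No size-1 selection does better; minimum is 81.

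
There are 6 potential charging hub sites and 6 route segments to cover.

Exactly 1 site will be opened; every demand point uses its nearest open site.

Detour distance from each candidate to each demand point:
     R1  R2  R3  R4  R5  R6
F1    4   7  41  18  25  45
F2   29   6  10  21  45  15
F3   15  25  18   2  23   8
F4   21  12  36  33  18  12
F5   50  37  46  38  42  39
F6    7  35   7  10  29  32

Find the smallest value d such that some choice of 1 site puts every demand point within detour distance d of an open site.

25

Open {F3}.
  Farthest demand point is R2 at detour distance 25 (to F3); all others are ≤ 25.
With {F6} the worst case is 35.
With {F4} the worst case is 36.
No size-1 selection achieves below 25.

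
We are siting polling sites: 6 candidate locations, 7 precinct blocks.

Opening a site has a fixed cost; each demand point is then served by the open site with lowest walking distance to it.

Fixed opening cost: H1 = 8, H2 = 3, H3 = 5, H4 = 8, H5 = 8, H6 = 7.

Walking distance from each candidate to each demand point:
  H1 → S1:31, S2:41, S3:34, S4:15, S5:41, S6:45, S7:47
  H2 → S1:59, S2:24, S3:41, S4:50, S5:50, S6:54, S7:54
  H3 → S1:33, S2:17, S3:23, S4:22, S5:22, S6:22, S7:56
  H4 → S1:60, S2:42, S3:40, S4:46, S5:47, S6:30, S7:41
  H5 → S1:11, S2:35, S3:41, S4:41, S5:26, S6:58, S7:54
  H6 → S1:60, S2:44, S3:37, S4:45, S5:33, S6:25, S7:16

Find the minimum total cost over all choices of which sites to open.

Open {H3, H5, H6}: assign each demand point to its cheapest open site.
  S1→H5 11, S2→H3 17, S3→H3 23, S4→H3 22, S5→H3 22, S6→H3 22, S7→H6 16
  walking distance 133, fixed 20 → total 153.
Compare {H1, H3, H5, H6}: walking distance 126 + fixed 28 = 154.
Compare {H2, H3, H5, H6}: walking distance 133 + fixed 23 = 156.
Compare {H1, H2, H3, H5, H6}: walking distance 126 + fixed 31 = 157.
All other subsets cost ≥ 154. Minimum total cost: 153.

153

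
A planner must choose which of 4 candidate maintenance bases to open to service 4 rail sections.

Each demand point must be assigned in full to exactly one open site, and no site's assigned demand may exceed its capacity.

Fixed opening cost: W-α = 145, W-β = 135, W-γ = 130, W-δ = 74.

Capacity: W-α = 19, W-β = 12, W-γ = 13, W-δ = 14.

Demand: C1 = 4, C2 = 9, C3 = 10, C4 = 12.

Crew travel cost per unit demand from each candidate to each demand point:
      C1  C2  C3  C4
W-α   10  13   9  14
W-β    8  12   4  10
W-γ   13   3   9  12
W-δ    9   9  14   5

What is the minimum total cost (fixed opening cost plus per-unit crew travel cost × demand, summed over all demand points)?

518

Open {W-β, W-γ, W-δ}; cheapest assignment that respects the capacities:
  W-β (cap 12, load 10): C3 — cost 10×4 = 40
  W-γ (cap 13, load 13): C1, C2 — cost 4×13 + 9×3 = 79
  W-δ (cap 14, load 12): C4 — cost 12×5 = 60
  Shipping 179, fixed 339 → total 518.
  Any other capacity-feasible assignment to {W-β, W-γ, W-δ} ships for at least 179.
Compare {W-α, W-γ, W-δ}: its best feasible assignment gives total 566.
Compare {W-α, W-β, W-δ}: its best feasible assignment gives total 611.
Every other set of open sites that can feasibly serve all demand totals ≥ 566 even under its best assignment. Minimum: 518.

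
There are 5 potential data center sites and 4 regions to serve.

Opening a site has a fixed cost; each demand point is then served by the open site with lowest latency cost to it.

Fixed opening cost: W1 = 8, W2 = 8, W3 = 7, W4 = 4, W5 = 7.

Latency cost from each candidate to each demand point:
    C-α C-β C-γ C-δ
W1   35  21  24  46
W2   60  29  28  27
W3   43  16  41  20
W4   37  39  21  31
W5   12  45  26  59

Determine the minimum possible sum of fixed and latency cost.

Open {W3, W4, W5}: assign each demand point to its cheapest open site.
  C-α→W5 12, C-β→W3 16, C-γ→W4 21, C-δ→W3 20
  latency cost 69, fixed 18 → total 87.
Compare {W3, W5}: latency cost 74 + fixed 14 = 88.
Compare {W1, W3, W5}: latency cost 72 + fixed 22 = 94.
Compare {W1, W3, W4, W5}: latency cost 69 + fixed 26 = 95.
All other subsets cost ≥ 88. Minimum total cost: 87.

87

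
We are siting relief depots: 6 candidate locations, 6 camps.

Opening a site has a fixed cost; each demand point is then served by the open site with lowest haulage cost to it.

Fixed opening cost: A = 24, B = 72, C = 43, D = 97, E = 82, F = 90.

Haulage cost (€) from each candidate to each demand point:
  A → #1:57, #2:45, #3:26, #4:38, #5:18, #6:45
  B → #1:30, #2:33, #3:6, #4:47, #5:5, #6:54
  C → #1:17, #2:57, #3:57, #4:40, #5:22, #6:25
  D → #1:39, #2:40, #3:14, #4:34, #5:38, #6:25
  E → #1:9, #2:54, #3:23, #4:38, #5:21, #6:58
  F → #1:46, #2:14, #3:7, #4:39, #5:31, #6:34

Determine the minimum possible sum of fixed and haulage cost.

Open {A, C}: assign each demand point to its cheapest open site.
  #1→C 17, #2→A 45, #3→A 26, #4→A 38, #5→A 18, #6→C 25
  haulage cost 169, fixed 67 → total 236.
Compare {B, C}: haulage cost 126 + fixed 115 = 241.
Compare {B}: haulage cost 175 + fixed 72 = 247.
Compare {A}: haulage cost 229 + fixed 24 = 253.
All other subsets cost ≥ 241. Minimum total cost: 236.

236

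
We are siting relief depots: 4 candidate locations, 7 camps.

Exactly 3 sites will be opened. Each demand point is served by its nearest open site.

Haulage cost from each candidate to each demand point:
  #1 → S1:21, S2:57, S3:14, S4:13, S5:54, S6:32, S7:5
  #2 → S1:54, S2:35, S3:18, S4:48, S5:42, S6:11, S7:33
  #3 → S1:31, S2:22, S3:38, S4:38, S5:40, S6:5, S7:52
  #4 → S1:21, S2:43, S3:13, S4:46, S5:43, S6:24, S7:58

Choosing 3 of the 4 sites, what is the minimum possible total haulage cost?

119

Open {#1, #3, #4}.
  S1→#1 21, S2→#3 22, S3→#4 13, S4→#1 13, S5→#3 40, S6→#3 5, S7→#1 5  ⇒ total 119.
Compare {#1, #2, #3}: total 120.
Compare {#1, #2, #4}: total 140.
No size-3 selection does better; minimum is 119.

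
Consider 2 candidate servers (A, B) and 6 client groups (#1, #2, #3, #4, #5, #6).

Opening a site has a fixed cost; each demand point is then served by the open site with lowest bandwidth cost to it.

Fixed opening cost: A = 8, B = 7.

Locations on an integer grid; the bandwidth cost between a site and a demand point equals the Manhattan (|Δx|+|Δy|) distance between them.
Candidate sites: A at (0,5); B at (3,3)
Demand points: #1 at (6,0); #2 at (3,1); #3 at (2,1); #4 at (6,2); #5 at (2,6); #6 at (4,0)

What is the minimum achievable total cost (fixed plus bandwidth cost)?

30

Open {B}: assign each demand point to its cheapest open site.
  #1→B 6, #2→B 2, #3→B 3, #4→B 4, #5→B 4, #6→B 4
  bandwidth cost 23, fixed 7 → total 30.
Compare {A, B}: bandwidth cost 22 + fixed 15 = 37.
Compare {A}: bandwidth cost 45 + fixed 8 = 53.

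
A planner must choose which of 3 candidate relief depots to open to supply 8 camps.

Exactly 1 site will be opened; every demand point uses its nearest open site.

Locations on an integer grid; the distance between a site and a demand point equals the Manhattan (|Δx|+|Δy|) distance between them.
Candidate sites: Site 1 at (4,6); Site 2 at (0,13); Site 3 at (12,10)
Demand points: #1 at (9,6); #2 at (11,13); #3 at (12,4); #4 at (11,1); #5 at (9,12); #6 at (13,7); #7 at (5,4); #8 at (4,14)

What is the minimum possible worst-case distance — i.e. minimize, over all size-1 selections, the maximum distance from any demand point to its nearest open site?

13

Open {Site 3}.
  Farthest demand point is #7 at distance 13 (to Site 3); all others are ≤ 13.
With {Site 1} the worst case is 14.
With {Site 2} the worst case is 23.
No size-1 selection achieves below 13.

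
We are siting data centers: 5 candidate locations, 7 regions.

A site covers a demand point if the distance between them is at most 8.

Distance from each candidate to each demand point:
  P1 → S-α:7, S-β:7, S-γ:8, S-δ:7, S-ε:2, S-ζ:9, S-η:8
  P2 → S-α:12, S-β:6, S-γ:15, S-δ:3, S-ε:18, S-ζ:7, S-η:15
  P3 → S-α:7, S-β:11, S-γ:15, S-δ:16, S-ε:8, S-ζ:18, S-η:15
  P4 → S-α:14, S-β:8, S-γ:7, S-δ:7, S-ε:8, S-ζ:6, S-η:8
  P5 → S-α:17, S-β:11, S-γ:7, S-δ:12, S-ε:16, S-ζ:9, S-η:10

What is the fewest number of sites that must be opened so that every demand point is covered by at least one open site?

Coverage sets (demand points within 8 of each site):
  P1: {S-α, S-β, S-γ, S-δ, S-ε, S-η}
  P2: {S-β, S-δ, S-ζ}
  P3: {S-α, S-ε}
  P4: {S-β, S-γ, S-δ, S-ε, S-ζ, S-η}
  P5: {S-γ}
No single site covers all 7 demand points.
But {P1, P2} covers everything, so the minimum is 2.

2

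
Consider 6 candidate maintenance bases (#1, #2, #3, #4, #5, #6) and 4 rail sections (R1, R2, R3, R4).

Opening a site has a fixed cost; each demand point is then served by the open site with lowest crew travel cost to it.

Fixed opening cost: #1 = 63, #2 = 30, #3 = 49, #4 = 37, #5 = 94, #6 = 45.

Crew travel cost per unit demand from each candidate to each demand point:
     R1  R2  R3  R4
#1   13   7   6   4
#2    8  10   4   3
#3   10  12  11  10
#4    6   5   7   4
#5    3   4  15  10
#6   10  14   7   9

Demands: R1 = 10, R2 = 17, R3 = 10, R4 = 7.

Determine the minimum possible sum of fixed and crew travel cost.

273

Open {#2, #4}: assign each demand point to its cheapest open site.
  R1→#4 10×6=60, R2→#4 17×5=85, R3→#2 10×4=40, R4→#2 7×3=21
  crew travel cost 206, fixed 67 → total 273.
Compare {#4}: crew travel cost 243 + fixed 37 = 280.
Compare {#2, #5}: crew travel cost 159 + fixed 124 = 283.
Compare {#2, #4, #6}: crew travel cost 206 + fixed 112 = 318.
All other subsets cost ≥ 280. Minimum total cost: 273.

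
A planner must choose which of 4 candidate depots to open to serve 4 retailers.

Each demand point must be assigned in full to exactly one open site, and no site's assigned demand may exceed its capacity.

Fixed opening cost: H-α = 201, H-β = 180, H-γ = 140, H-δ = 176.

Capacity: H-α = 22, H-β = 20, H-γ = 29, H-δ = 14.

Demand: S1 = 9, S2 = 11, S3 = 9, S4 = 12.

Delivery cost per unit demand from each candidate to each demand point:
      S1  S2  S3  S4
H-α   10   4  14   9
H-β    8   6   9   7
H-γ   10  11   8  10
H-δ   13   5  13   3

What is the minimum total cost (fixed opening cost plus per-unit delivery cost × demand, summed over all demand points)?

635

Open {H-γ, H-δ}; cheapest assignment that respects the capacities:
  H-γ (cap 29, load 29): S1, S2, S3 — cost 9×10 + 11×11 + 9×8 = 283
  H-δ (cap 14, load 12): S4 — cost 12×3 = 36
  Shipping 319, fixed 316 → total 635.
  Any other capacity-feasible assignment to {H-γ, H-δ} ships for at least 319.
Compare {H-β, H-γ}: its best feasible assignment gives total 650.
Compare {H-α, H-γ}: its best feasible assignment gives total 667.
Every other set of open sites that can feasibly serve all demand totals ≥ 650 even under its best assignment. Minimum: 635.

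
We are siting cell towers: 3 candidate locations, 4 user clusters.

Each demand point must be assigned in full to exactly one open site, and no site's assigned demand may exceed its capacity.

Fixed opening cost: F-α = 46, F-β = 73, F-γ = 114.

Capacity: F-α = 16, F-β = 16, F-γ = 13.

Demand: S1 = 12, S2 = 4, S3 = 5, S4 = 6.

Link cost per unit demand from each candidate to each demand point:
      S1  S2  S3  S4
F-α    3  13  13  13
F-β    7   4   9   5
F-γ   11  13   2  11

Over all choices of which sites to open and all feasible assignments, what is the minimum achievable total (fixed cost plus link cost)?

246

Open {F-α, F-β}; cheapest assignment that respects the capacities:
  F-α (cap 16, load 12): S1 — cost 12×3 = 36
  F-β (cap 16, load 15): S2, S3, S4 — cost 4×4 + 5×9 + 6×5 = 91
  Shipping 127, fixed 119 → total 246.
  Any other capacity-feasible assignment to {F-α, F-β} ships for at least 127.
Compare {F-α, F-γ}: its best feasible assignment gives total 324.
Compare {F-α, F-β, F-γ}: its best feasible assignment gives total 325.
Every other set of open sites that can feasibly serve all demand totals ≥ 324 even under its best assignment. Minimum: 246.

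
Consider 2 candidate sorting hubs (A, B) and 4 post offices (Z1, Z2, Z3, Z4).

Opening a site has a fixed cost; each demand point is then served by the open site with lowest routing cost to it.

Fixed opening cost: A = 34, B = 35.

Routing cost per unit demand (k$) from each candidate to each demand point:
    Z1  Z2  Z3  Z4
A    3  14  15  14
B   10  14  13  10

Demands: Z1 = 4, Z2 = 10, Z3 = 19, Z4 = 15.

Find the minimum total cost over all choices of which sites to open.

Open {B}: assign each demand point to its cheapest open site.
  Z1→B 4×10=40, Z2→B 10×14=140, Z3→B 19×13=247, Z4→B 15×10=150
  routing cost 577, fixed 35 → total 612.
Compare {A, B}: routing cost 549 + fixed 69 = 618.
Compare {A}: routing cost 647 + fixed 34 = 681.

612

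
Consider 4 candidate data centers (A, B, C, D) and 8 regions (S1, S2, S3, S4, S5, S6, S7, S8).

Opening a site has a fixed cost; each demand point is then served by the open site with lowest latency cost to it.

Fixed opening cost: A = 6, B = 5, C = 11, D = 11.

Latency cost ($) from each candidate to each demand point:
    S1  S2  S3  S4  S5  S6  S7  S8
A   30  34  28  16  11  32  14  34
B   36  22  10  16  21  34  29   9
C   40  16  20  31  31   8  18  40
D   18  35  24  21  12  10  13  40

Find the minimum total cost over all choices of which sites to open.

Open {B, D}: assign each demand point to its cheapest open site.
  S1→D 18, S2→B 22, S3→B 10, S4→B 16, S5→D 12, S6→D 10, S7→D 13, S8→B 9
  latency cost 110, fixed 16 → total 126.
Compare {B, C, D}: latency cost 102 + fixed 27 = 129.
Compare {A, B, D}: latency cost 109 + fixed 22 = 131.
Compare {A, B, C, D}: latency cost 101 + fixed 33 = 134.
All other subsets cost ≥ 129. Minimum total cost: 126.

126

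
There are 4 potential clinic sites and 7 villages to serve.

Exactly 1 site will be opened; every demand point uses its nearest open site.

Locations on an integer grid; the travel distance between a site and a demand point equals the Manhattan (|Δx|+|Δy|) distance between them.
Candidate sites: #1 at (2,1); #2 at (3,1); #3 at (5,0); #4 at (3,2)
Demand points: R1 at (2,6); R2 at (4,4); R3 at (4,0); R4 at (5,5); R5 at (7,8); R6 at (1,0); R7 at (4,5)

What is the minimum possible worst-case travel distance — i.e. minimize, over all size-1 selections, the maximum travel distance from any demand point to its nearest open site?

10

Open {#3}.
  Farthest demand point is R5 at travel distance 10 (to #3); all others are ≤ 10.
With {#4} the worst case is 10.
With {#2} the worst case is 11.
No size-1 selection achieves below 10.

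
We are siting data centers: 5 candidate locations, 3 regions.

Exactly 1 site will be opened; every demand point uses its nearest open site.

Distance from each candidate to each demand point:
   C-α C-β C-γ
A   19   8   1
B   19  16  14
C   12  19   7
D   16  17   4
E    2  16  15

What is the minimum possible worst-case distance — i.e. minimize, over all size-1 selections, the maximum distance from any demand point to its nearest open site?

16

Open {E}.
  Farthest demand point is C-β at distance 16 (to E); all others are ≤ 16.
With {D} the worst case is 17.
With {A} the worst case is 19.
No size-1 selection achieves below 16.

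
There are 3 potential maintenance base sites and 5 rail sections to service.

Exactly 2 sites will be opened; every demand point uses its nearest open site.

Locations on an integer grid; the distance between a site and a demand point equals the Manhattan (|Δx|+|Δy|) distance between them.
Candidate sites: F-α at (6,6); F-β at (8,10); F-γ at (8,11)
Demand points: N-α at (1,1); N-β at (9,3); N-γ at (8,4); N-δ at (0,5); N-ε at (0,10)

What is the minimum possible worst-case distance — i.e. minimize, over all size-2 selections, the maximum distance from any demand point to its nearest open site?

10

Open {F-α, F-β}.
  Farthest demand point is N-α at distance 10 (to F-α); all others are ≤ 10.
With {F-α, F-γ} the worst case is 10.
With {F-β, F-γ} the worst case is 16.
No size-2 selection achieves below 10.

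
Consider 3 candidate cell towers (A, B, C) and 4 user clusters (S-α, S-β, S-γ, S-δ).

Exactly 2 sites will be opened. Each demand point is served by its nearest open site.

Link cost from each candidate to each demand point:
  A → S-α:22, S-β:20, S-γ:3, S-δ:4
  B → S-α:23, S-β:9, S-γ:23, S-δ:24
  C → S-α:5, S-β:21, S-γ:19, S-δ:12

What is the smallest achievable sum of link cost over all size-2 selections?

Open {A, C}.
  S-α→C 5, S-β→A 20, S-γ→A 3, S-δ→A 4  ⇒ total 32.
Compare {A, B}: total 38.
Compare {B, C}: total 45.

32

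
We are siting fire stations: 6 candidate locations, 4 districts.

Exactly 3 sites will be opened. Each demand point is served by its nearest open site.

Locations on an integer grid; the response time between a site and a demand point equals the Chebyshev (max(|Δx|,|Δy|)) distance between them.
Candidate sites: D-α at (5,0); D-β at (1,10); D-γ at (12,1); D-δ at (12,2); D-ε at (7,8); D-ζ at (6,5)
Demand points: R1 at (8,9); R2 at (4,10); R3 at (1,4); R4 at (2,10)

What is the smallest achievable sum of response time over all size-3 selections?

Open {D-α, D-β, D-ε}.
  R1→D-ε 1, R2→D-β 3, R3→D-α 4, R4→D-β 1  ⇒ total 9.
Compare {D-β, D-ε, D-ζ}: total 10.
Compare {D-β, D-γ, D-ε}: total 11.
No size-3 selection does better; minimum is 9.

9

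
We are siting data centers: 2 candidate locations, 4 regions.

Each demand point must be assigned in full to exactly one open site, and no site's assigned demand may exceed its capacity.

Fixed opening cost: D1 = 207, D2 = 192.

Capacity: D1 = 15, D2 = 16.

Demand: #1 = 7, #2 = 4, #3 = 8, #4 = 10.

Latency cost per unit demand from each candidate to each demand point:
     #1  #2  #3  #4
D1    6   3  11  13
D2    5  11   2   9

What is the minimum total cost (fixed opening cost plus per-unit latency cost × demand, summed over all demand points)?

Open {D1, D2}; cheapest assignment that respects the capacities:
  D1 (cap 15, load 14): #2, #4 — cost 4×3 + 10×13 = 142
  D2 (cap 16, load 15): #1, #3 — cost 7×5 + 8×2 = 51
  Shipping 193, fixed 399 → total 592.
  Any other capacity-feasible assignment to {D1, D2} ships for at least 193.
Total demand is 29 and no other set of sites has combined capacity ≥ 29, so {D1, D2} is the only feasible choice of open sites. Minimum: 592.

592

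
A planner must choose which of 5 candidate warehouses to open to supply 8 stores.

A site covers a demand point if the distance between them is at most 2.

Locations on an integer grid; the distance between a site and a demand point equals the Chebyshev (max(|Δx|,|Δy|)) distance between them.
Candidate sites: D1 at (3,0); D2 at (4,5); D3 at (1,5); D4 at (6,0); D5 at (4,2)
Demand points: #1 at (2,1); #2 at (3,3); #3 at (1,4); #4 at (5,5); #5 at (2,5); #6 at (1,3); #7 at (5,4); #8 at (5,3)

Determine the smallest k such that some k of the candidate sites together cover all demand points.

Coverage sets (demand points within 2 of each site):
  D1: {#1}
  D2: {#2, #4, #5, #7, #8}
  D3: {#2, #3, #5, #6}
  D4: {}
  D5: {#1, #2, #7, #8}
No 2 sites suffice: every size-2 union leaves at least one demand point uncovered.
But {D1, D2, D3} covers everything, so the minimum is 3.

3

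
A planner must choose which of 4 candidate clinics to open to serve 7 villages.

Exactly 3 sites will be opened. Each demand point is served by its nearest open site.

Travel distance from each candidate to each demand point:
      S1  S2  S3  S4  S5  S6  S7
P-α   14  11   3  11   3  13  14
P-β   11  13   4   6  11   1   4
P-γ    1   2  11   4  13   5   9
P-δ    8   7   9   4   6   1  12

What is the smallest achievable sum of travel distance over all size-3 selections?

18

Open {P-α, P-β, P-γ}.
  S1→P-γ 1, S2→P-γ 2, S3→P-α 3, S4→P-γ 4, S5→P-α 3, S6→P-β 1, S7→P-β 4  ⇒ total 18.
Compare {P-β, P-γ, P-δ}: total 22.
Compare {P-α, P-γ, P-δ}: total 23.
No size-3 selection does better; minimum is 18.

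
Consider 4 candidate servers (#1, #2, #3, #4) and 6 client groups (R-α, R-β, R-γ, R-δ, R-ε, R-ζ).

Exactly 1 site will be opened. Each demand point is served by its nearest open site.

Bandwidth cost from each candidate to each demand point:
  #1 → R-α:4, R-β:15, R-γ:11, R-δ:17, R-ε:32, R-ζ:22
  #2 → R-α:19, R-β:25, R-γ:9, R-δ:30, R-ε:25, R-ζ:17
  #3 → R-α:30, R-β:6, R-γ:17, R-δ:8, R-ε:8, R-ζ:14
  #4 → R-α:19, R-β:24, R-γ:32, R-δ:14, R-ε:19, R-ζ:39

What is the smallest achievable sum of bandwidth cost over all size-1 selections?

83

Open {#3}.
  R-α→#3 30, R-β→#3 6, R-γ→#3 17, R-δ→#3 8, R-ε→#3 8, R-ζ→#3 14  ⇒ total 83.
Compare {#1}: total 101.
Compare {#2}: total 125.
No size-1 selection does better; minimum is 83.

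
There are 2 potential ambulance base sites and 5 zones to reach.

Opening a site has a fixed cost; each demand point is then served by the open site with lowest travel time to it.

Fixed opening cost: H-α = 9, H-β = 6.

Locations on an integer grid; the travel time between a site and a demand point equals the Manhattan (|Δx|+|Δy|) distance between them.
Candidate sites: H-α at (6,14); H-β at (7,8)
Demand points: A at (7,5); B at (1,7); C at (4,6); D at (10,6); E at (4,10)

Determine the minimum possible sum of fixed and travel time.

31

Open {H-β}: assign each demand point to its cheapest open site.
  A→H-β 3, B→H-β 7, C→H-β 5, D→H-β 5, E→H-β 5
  travel time 25, fixed 6 → total 31.
Compare {H-α, H-β}: travel time 25 + fixed 15 = 40.
Compare {H-α}: travel time 50 + fixed 9 = 59.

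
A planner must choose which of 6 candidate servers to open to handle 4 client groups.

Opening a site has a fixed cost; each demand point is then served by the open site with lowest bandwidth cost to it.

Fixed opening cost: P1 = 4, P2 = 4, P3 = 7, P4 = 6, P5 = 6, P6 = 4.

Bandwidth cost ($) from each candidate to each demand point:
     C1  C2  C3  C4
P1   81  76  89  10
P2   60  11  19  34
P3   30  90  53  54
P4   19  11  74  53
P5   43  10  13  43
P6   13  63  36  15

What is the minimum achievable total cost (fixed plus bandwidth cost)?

Open {P1, P5, P6}: assign each demand point to its cheapest open site.
  C1→P6 13, C2→P5 10, C3→P5 13, C4→P1 10
  bandwidth cost 46, fixed 14 → total 60.
Compare {P5, P6}: bandwidth cost 51 + fixed 10 = 61.
Compare {P1, P2, P5, P6}: bandwidth cost 46 + fixed 18 = 64.
Compare {P1, P2, P6}: bandwidth cost 53 + fixed 12 = 65.
All other subsets cost ≥ 61. Minimum total cost: 60.

60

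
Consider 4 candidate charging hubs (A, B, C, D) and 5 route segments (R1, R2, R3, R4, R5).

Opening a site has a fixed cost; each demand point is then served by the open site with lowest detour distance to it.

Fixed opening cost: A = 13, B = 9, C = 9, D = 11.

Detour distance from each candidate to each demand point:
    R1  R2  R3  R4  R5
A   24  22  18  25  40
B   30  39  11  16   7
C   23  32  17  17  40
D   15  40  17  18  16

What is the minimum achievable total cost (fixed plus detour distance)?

Open {A, B}: assign each demand point to its cheapest open site.
  R1→A 24, R2→A 22, R3→B 11, R4→B 16, R5→B 7
  detour distance 80, fixed 22 → total 102.
Compare {A, B, D}: detour distance 71 + fixed 33 = 104.
Compare {B, C}: detour distance 89 + fixed 18 = 107.
Compare {B, D}: detour distance 88 + fixed 20 = 108.
All other subsets cost ≥ 104. Minimum total cost: 102.

102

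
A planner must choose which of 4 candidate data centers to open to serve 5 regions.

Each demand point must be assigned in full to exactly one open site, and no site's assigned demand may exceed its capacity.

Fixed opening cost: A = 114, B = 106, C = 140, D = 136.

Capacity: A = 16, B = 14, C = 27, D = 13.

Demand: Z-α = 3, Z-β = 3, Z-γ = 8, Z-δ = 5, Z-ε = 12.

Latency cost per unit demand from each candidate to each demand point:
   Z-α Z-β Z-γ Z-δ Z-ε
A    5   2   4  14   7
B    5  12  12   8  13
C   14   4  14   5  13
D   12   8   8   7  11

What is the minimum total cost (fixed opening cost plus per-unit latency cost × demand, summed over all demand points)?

Open {A, C}; cheapest assignment that respects the capacities:
  A (cap 16, load 14): Z-α, Z-β, Z-γ — cost 3×5 + 3×2 + 8×4 = 53
  C (cap 27, load 17): Z-δ, Z-ε — cost 5×5 + 12×13 = 181
  Shipping 234, fixed 254 → total 488.
  Any other capacity-feasible assignment to {A, C} ships for at least 234.
Compare {B, C}: its best feasible assignment gives total 550.
Compare {A, B, D}: its best feasible assignment gives total 560.
Every other set of open sites that can feasibly serve all demand totals ≥ 550 even under its best assignment. Minimum: 488.

488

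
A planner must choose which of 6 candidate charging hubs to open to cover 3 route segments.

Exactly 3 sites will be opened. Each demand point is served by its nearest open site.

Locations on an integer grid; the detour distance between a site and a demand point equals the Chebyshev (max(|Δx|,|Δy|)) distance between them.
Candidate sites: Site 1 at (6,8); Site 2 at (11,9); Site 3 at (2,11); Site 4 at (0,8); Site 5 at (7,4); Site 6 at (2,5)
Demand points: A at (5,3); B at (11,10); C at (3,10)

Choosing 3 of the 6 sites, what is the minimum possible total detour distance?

Open {Site 2, Site 3, Site 5}.
  A→Site 5 2, B→Site 2 1, C→Site 3 1  ⇒ total 4.
Compare {Site 2, Site 3, Site 6}: total 5.
Compare {Site 1, Site 2, Site 5}: total 6.
No size-3 selection does better; minimum is 4.

4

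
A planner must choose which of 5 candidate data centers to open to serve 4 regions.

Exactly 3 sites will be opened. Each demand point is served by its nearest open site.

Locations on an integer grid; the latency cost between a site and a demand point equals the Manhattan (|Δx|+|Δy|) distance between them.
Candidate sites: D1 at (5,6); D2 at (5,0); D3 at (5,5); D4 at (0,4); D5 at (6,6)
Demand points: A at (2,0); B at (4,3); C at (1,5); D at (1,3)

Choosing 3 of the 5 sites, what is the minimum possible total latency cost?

10

Open {D2, D3, D4}.
  A→D2 3, B→D3 3, C→D4 2, D→D4 2  ⇒ total 10.
Compare {D1, D2, D4}: total 11.
Compare {D2, D4, D5}: total 11.
No size-3 selection does better; minimum is 10.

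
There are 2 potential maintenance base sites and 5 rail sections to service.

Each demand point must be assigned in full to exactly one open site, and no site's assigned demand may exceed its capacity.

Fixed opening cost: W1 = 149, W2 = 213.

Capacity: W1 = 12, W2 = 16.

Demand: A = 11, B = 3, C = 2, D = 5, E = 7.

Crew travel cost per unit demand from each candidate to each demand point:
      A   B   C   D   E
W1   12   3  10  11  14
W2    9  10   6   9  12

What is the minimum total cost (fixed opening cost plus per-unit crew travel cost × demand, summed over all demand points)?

633

Open {W1, W2}; cheapest assignment that respects the capacities:
  W1 (cap 12, load 12): B, C, E — cost 3×3 + 2×10 + 7×14 = 127
  W2 (cap 16, load 16): A, D — cost 11×9 + 5×9 = 144
  Shipping 271, fixed 362 → total 633.
  Any other capacity-feasible assignment to {W1, W2} ships for at least 271.
Total demand is 28 and no other set of sites has combined capacity ≥ 28, so {W1, W2} is the only feasible choice of open sites. Minimum: 633.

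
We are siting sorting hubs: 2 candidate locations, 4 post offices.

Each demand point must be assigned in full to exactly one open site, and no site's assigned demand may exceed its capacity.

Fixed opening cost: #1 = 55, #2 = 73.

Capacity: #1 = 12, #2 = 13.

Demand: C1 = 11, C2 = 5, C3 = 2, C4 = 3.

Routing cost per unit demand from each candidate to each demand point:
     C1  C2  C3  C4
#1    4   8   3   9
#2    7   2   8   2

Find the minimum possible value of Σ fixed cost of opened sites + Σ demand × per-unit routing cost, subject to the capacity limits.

204

Open {#1, #2}; cheapest assignment that respects the capacities:
  #1 (cap 12, load 11): C1 — cost 11×4 = 44
  #2 (cap 13, load 10): C2, C3, C4 — cost 5×2 + 2×8 + 3×2 = 32
  Shipping 76, fixed 128 → total 204.
  Any other capacity-feasible assignment to {#1, #2} ships for at least 76.
Total demand is 21 and no other set of sites has combined capacity ≥ 21, so {#1, #2} is the only feasible choice of open sites. Minimum: 204.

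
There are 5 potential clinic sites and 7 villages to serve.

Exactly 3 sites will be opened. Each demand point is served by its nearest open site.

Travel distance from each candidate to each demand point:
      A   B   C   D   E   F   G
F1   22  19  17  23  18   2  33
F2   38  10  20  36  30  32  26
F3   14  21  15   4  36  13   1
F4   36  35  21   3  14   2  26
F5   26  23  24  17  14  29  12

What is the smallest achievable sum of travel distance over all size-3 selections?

Open {F2, F3, F4}.
  A→F3 14, B→F2 10, C→F3 15, D→F4 3, E→F4 14, F→F4 2, G→F3 1  ⇒ total 59.
Compare {F1, F2, F3}: total 64.
Compare {F1, F3, F4}: total 68.
No size-3 selection does better; minimum is 59.

59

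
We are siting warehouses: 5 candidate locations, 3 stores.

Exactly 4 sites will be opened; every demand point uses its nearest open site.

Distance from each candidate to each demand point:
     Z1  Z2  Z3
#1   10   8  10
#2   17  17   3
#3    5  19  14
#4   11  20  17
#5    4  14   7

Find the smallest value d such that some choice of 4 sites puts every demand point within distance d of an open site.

8

Open {#1, #2, #3, #4}.
  Farthest demand point is Z2 at distance 8 (to #1); all others are ≤ 8.
With {#1, #2, #3, #5} the worst case is 8.
With {#1, #2, #4, #5} the worst case is 8.
No size-4 selection achieves below 8.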